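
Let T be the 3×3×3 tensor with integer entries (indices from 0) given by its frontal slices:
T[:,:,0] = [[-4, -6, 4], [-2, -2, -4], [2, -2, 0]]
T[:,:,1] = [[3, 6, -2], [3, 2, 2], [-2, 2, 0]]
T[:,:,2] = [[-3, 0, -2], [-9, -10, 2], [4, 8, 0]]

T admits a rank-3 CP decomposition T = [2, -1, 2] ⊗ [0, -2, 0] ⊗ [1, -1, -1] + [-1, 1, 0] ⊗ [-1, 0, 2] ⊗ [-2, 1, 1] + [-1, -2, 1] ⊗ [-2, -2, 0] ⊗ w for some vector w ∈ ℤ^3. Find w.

w = [-1, 1, -2]

Subtract the known terms from T to get the rank-1 residual R = [-1, -2, 1] ⊗ [-2, -2, 0] ⊗ w, so R[i,j,k] = a[i]·b[j]·w[k]. Pick indices with nonzero a[0]·b[0] = (-1)·(-2) = 2. Only the fibre through (0,0,·) is needed: R[0,0,:] = T[0,0,:] − Σₗ aₗ[0]bₗ[0]cₗ = [-4, 3, -3] − (2)·(0)·[1, -1, -1] − (-1)·(-1)·[-2, 1, 1] = [-2, 2, -4]. Then w[k] = R[0,0,k] / 2 for each k, giving w = [-2, 2, -4] / 2 = [-1, 1, -2].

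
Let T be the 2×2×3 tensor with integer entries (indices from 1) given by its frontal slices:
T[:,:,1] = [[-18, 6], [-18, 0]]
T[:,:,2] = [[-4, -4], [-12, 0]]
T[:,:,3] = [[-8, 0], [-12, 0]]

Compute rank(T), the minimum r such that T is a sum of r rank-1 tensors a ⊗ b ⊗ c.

Lower bound: in the mode-3 unfolding of T (rows indexed by k, columns by (i,j)) the 2×2 minor on rows k ∈ {1, 2}, columns (i,j) ∈ {(1,1), (1,2)} is det [[-18, 6], [-4, -4]] = 96 ≠ 0, so that unfolding has rank ≥ 2 and hence rank(T) ≥ 2 (CP rank is at least every unfolding rank, though it can be larger).
Upper bound: with S_k = T[:,:,k], the two rank-1 terms a₁b₁ᵀ, a₂b₂ᵀ are the rank-1 members of the pencil x·S₁ + y·S₂.
det(x·S₁ + y·S₂) is 108·x² − 48·y² = 12·(3·x − 2·y)(3·x + 2·y), vanishing at (x:y) = (2:3) and (2:-3).
M₁ = 2·S₁ + 3·S₂ = [[-48, 0], [-72, 0]] = (-24)·[2, 3][1, 0]ᵀ and M₂ = 2·S₁ − 3·S₂ = [[-24, 24], [0, 0]] = (-24)·[1, 0][1, -1]ᵀ, so take a₁ = [2, 3], b₁ = [1, 0], a₂ = [1, 0], b₂ = [1, -1].
Each slice is an integer combination of E₁ = a₁b₁ᵀ and E₂ = a₂b₂ᵀ: S₁ = −6·E₁ − 6·E₂, S₂ = −4·E₁ + 4·E₂, S₃ = −4·E₁; reading off coefficients, c₁ = [-6, -4, -4] and c₂ = [-6, 4, 0].
Hence T = [2, 3] ⊗ [1, 0] ⊗ [-6, -4, -4] + [1, 0] ⊗ [1, -1] ⊗ [-6, 4, 0], so rank(T) ≤ 2.
These bounds meet, so rank(T) = 2.

2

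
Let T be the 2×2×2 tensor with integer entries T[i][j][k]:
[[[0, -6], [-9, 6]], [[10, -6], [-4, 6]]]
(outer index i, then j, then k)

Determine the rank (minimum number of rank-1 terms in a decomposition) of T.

2

Lower bound: the mode-1 unfolding of T (rows indexed by i, columns by (j,k) = (0,0), (0,1), (1,0), (1,1)) is [[0, -6, -9, 6], [10, -6, -4, 6]].
There the 2×2 minor on rows i ∈ {0, 1}, columns (j,k) ∈ {(0,0), (0,1)} is det [[0, -6], [10, -6]] = 60 ≠ 0, so this unfolding has rank ≥ 2; CP rank is at least every unfolding rank, so rank(T) ≥ 2. (Unfolding ranks only ever bound the CP rank from below — rank(T) can be strictly larger than all of them — so the matching upper bound has to come from an explicit 2-term decomposition.)
Upper bound — finding two terms. Write S_k = T[:,:,k] for the frontal slices: S₀ = [[0, -9], [10, -4]], S₁ = [[-6, 6], [-6, 6]].
If T = a₁ ⊗ b₁ ⊗ c₁ + a₂ ⊗ b₂ ⊗ c₂ then each S_k = c₁[k]·a₁b₁ᵀ + c₂[k]·a₂b₂ᵀ. S₀ and S₁ are linearly independent, so a₁b₁ᵀ and a₂b₂ᵀ must span the same plane of matrices: they are the rank-1 matrices of the form x·S₀ + y·S₁.
det(x·S₀ + y·S₁) is 90·x² − 90·xy = 90·(x − y)(x), vanishing at (x:y) = (1:1) and (0:1).
M₁ = S₀ + S₁ = [[-6, -3], [4, 2]] = −[3, -2][2, 1]ᵀ and M₂ = S₁ = [[-6, 6], [-6, 6]] = (-6)·[1, 1][1, -1]ᵀ, so take a₁ = [3, -2], b₁ = [2, 1], a₂ = [1, 1], b₂ = [1, -1].
Each slice is an integer combination of E₁ = a₁b₁ᵀ and E₂ = a₂b₂ᵀ: S₀ = −E₁ + 6·E₂, S₁ = −6·E₂; reading off coefficients, c₁ = [-1, 0] and c₂ = [6, -6].
Hence T = [3, -2] ⊗ [2, 1] ⊗ [-1, 0] + [1, 1] ⊗ [1, -1] ⊗ [6, -6], so rank(T) ≤ 2.
These bounds meet, so rank(T) = 2.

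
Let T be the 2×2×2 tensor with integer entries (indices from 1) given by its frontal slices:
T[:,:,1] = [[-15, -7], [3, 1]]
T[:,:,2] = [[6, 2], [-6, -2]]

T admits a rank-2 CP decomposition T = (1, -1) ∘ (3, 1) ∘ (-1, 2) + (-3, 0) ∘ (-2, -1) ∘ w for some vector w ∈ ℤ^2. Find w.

Subtract the known terms from T to get the rank-1 residual R = (-3, 0) ∘ (-2, -1) ∘ w, so R[i,j,k] = a[i]·b[j]·w[k]. Pick indices with nonzero a[1]·b[1] = (-3)·(-2) = 6. Only the fibre through (1,1,·) is needed: R[1,1,:] = T[1,1,:] − Σₗ aₗ[1]bₗ[1]cₗ = [-15, 6] − (1)·(3)·(-1, 2) = [-12, 0]. Then w[k] = R[1,1,k] / 6 for each k, giving w = [-12, 0] / 6 = (-2, 0).

w = (-2, 0)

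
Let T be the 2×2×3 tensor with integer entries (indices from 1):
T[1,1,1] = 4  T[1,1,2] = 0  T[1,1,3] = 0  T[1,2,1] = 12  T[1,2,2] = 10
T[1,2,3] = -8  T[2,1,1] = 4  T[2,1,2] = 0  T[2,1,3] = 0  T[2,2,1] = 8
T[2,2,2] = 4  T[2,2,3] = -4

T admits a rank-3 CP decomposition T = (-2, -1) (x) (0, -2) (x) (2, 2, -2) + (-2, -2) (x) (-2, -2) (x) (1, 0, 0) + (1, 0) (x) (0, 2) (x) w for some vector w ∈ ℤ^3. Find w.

Subtract the known terms from T to get the rank-1 residual R = (1, 0) (x) (0, 2) (x) w, so R[i,j,k] = a[i]·b[j]·w[k]. Pick indices with nonzero a[1]·b[2] = (1)·(2) = 2. Only the fibre through (1,2,·) is needed: R[1,2,:] = T[1,2,:] − Σₗ aₗ[1]bₗ[2]cₗ = [12, 10, -8] − (-2)·(-2)·(2, 2, -2) − (-2)·(-2)·(1, 0, 0) = [0, 2, 0]. Then w[k] = R[1,2,k] / 2 for each k, giving w = [0, 2, 0] / 2 = (0, 1, 0).

w = (0, 1, 0)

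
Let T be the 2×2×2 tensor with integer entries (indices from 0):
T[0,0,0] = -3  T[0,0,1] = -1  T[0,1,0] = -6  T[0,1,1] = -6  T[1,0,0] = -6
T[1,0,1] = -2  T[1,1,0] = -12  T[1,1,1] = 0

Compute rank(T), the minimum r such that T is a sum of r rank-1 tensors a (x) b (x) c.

2

Lower bound: the mode-2 unfolding of T (rows indexed by j, columns by (i,k) = (0,0), (0,1), (1,0), (1,1)) is [[-3, -1, -6, -2], [-6, -6, -12, 0]].
There the 2×2 minor on rows j ∈ {0, 1}, columns (i,k) ∈ {(0,0), (0,1)} is det [[-3, -1], [-6, -6]] = 12 ≠ 0, so this unfolding has rank ≥ 2; CP rank is at least every unfolding rank, so rank(T) ≥ 2. (This is only a lower bound: in general the CP rank may exceed every unfolding rank, so we still need to exhibit 2 rank-1 terms summing to T.)
Upper bound — finding two terms. Write S_k = T[:,:,k] for the frontal slices: S₀ = [[-3, -6], [-6, -12]], S₁ = [[-1, -6], [-2, 0]].
If T = a₁ (x) b₁ (x) c₁ + a₂ (x) b₂ (x) c₂ then each S_k = c₁[k]·a₁b₁ᵀ + c₂[k]·a₂b₂ᵀ. S₀ and S₁ are linearly independent, so a₁b₁ᵀ and a₂b₂ᵀ must span the same plane of matrices: they are the rank-1 matrices of the form x·S₀ + y·S₁.
det(x·S₀ + y·S₁) is −36·xy − 12·y² = (-12)·(y)(3·x + y), vanishing at (x:y) = (1:0) and (1:-3).
M₁ = S₀ = [[-3, -6], [-6, -12]] = (-3)·[1, 2][1, 2]ᵀ and M₂ = S₀ − 3·S₁ = [[0, 12], [0, -12]] = 12·[1, -1][0, 1]ᵀ, so take a₁ = [1, 2], b₁ = [1, 2], a₂ = [1, -1], b₂ = [0, 1].
Each slice is an integer combination of E₁ = a₁b₁ᵀ and E₂ = a₂b₂ᵀ: S₀ = −3·E₁, S₁ = −E₁ − 4·E₂; reading off coefficients, c₁ = [-3, -1] and c₂ = [0, -4].
Hence T = [1, 2] (x) [1, 2] (x) [-3, -1] + [1, -1] (x) [0, 1] (x) [0, -4], so rank(T) ≤ 2.
These bounds meet, so rank(T) = 2.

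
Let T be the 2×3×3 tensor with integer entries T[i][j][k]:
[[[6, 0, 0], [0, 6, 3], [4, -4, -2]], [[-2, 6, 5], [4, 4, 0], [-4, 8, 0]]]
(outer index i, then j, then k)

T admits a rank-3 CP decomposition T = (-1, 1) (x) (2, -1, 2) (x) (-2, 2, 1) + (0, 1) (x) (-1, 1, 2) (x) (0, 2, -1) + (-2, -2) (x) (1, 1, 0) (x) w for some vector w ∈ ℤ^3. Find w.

Subtract the known terms from T to get the rank-1 residual R = (-2, -2) (x) (1, 1, 0) (x) w, so R[i,j,k] = a[i]·b[j]·w[k]. Pick indices with nonzero a[0]·b[0] = (-2)·(1) = -2. Only the fibre through (0,0,·) is needed: R[0,0,:] = T[0,0,:] − Σₗ aₗ[0]bₗ[0]cₗ = [6, 0, 0] − (-1)·(2)·(-2, 2, 1) − (0)·(-1)·(0, 2, -1) = [2, 4, 2]. Then w[k] = R[0,0,k] / -2 for each k, giving w = [2, 4, 2] / -2 = (-1, -2, -1).

w = (-1, -2, -1)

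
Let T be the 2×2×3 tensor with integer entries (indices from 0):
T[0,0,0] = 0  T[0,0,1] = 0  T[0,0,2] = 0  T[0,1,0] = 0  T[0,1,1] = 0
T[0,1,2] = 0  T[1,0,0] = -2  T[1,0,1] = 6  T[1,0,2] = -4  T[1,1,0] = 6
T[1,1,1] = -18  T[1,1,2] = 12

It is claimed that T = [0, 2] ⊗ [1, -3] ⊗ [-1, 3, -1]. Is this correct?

No

Reconstruct entry (1,0,2) from the claimed factors: Σₗ aₗ[1]bₗ[0]cₗ[2] = (2)·(1)·(-1) = -2, but T[1,0,2] = -4. The claim is false.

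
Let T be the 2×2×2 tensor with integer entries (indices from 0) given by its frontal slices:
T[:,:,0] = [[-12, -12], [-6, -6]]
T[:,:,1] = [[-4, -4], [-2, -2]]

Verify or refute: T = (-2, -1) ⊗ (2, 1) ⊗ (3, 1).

Reconstruct entry (0,1,0) from the claimed factors: Σₗ aₗ[0]bₗ[1]cₗ[0] = (-2)·(1)·(3) = -6, but T[0,1,0] = -12. The claim is false.

No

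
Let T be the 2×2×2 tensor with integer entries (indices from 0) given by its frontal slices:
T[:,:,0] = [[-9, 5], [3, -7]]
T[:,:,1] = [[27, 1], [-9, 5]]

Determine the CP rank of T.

Lower bound: the mode-1 unfolding of T (rows indexed by i, columns by (j,k) = (0,0), (0,1), (1,0), (1,1)) is [[-9, 27, 5, 1], [3, -9, -7, 5]].
There the 2×2 minor on rows i ∈ {0, 1}, columns (j,k) ∈ {(0,0), (1,0)} is det [[-9, 5], [3, -7]] = 48 ≠ 0, so this unfolding has rank ≥ 2; CP rank is at least every unfolding rank, so rank(T) ≥ 2. (Unfolding ranks only ever bound the CP rank from below — rank(T) can be strictly larger than all of them — so the matching upper bound has to come from an explicit 2-term decomposition.)
Upper bound — finding two terms. Write S_k = T[:,:,k] for the frontal slices: S₀ = [[-9, 5], [3, -7]], S₁ = [[27, 1], [-9, 5]].
If T = a₁ ⊗ b₁ ⊗ c₁ + a₂ ⊗ b₂ ⊗ c₂ then each S_k = c₁[k]·a₁b₁ᵀ + c₂[k]·a₂b₂ᵀ. S₀ and S₁ are linearly independent, so a₁b₁ᵀ and a₂b₂ᵀ must span the same plane of matrices: they are the rank-1 matrices of the form x·S₀ + y·S₁.
det(x·S₀ + y·S₁) is 48·x² − 192·xy + 144·y² = 48·(x − 3·y)(x − y), vanishing at (x:y) = (3:1) and (1:1).
M₁ = 3·S₀ + S₁ = [[0, 16], [0, -16]] = 16·(1, -1)(0, 1)ᵀ and M₂ = S₀ + S₁ = [[18, 6], [-6, -2]] = 2·(3, -1)(3, 1)ᵀ, so take a₁ = (1, -1), b₁ = (0, 1), a₂ = (3, -1), b₂ = (3, 1).
Each slice is an integer combination of E₁ = a₁b₁ᵀ and E₂ = a₂b₂ᵀ: S₀ = 8·E₁ − E₂, S₁ = −8·E₁ + 3·E₂; reading off coefficients, c₁ = (8, -8) and c₂ = (-1, 3).
Hence T = (1, -1) ⊗ (0, 1) ⊗ (8, -8) + (3, -1) ⊗ (3, 1) ⊗ (-1, 3), so rank(T) ≤ 2.
These bounds meet, so rank(T) = 2.
Check entry T[1,1,0] = -7: (-1)·(1)·(8) + (-1)·(1)·(-1) = -7.

2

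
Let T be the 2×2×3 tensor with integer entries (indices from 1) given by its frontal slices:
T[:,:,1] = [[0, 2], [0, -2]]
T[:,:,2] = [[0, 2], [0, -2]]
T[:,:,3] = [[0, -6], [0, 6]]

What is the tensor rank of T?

1

Lower bound: T ≠ 0 (e.g. T[1,2,1] = 2), so rank(T) ≥ 1.
Upper bound: if T = a ⊗ b ⊗ c then every fibre of T is a multiple of the corresponding factor, so read the factors off the fibres through the nonzero entry T[1,2,1] = 2.
The mode-1 fibre T[:,2,1] = [2, -2] gives a = [1, -1] (primitive direction); the mode-2 fibre T[1,:,1] = [0, 2] gives b = [0, 1]; then c[k] = T[1,2,k] / (a[1]·b[2]) = [2, 2, -6] / 1 = [2, 2, -6].
Expanding [1, -1] ⊗ [0, 1] ⊗ [2, 2, -6] reproduces all 12 entries of T, so T = [1, -1] ⊗ [0, 1] ⊗ [2, 2, -6] and rank(T) ≤ 1.
These bounds meet, so rank(T) = 1.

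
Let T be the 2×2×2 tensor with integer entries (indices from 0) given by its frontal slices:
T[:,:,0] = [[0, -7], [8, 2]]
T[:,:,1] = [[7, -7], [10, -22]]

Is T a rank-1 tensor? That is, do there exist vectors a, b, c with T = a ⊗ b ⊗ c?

No

The mode-1 unfolding of T (rows indexed by i, columns by (j,k) = (0,0), (0,1), (1,0), (1,1)) is [[0, 7, -7, -7], [8, 10, 2, -22]].
There the 2×2 minor on rows i ∈ {0, 1}, columns (j,k) ∈ {(0,0), (0,1)} is det [[0, 7], [8, 10]] = -56 ≠ 0, so this unfolding has rank ≥ 2; CP rank is at least every unfolding rank, so rank(T) ≥ 2.
In particular rank(T) ≥ 2 > 1, so T is not rank-1.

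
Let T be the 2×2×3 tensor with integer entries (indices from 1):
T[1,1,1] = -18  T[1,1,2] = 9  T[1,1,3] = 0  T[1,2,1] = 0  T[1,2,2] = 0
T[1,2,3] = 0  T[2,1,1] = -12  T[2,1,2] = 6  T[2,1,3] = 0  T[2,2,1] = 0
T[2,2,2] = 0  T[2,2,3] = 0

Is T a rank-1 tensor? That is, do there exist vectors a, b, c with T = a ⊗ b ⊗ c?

If T = a ⊗ b ⊗ c then every fibre of T is a multiple of the corresponding factor, so read the factors off the fibres through the nonzero entry T[1,1,1] = -18.
The mode-1 fibre T[:,1,1] = [-18, -12] gives a = [3, 2] (primitive direction); the mode-2 fibre T[1,:,1] = [-18, 0] gives b = [1, 0]; then c[k] = T[1,1,k] / (a[1]·b[1]) = [-18, 9, 0] / 3 = [-6, 3, 0].
Expanding [3, 2] ⊗ [1, 0] ⊗ [-6, 3, 0] reproduces all 12 entries of T, so T = [3, 2] ⊗ [1, 0] ⊗ [-6, 3, 0] and rank(T) ≤ 1.
Equivalently every frontal slice T[:,:,k] is c[k] times the rank-1 matrix [3, 2] ⊗ [1, 0]. So T has rank 1 (it is nonzero).

Yes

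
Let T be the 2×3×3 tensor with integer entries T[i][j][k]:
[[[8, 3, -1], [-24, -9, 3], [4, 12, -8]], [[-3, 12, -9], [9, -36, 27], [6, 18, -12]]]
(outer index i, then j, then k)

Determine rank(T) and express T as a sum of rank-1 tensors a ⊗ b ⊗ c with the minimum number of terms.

rank(T) = 2

Lower bound: the mode-1 unfolding of T (rows indexed by i, columns by (j,k) = (0,0), (0,1), (0,2), (1,0), (1,1), (1,2), (2,0), (2,1), (2,2)) is [[8, 3, -1, -24, -9, 3, 4, 12, -8], [-3, 12, -9, 9, -36, 27, 6, 18, -12]].
There the 2×2 minor on rows i ∈ {0, 1}, columns (j,k) ∈ {(0,0), (0,1)} is det [[8, 3], [-3, 12]] = 105 ≠ 0, so this unfolding has rank ≥ 2; CP rank is at least every unfolding rank, so rank(T) ≥ 2. (This is only a lower bound: in general the CP rank may exceed every unfolding rank, so we still need to exhibit 2 rank-1 terms summing to T.)
Upper bound — finding two terms. Write S_k = T[:,:,k] for the frontal slices: S₀ = [[8, -24, 4], [-3, 9, 6]], S₁ = [[3, -9, 12], [12, -36, 18]], S₂ = [[-1, 3, -8], [-9, 27, -12]].
If T = a₁ ⊗ b₁ ⊗ c₁ + a₂ ⊗ b₂ ⊗ c₂ then each S_k = c₁[k]·a₁b₁ᵀ + c₂[k]·a₂b₂ᵀ. S₀ and S₁ are linearly independent, so a₁b₁ᵀ and a₂b₂ᵀ must span the same plane of matrices: they are the rank-1 matrices of the form x·S₀ + y·S₁.
The 2×2 minor of x·S₀ + y·S₁ on rows {0,1}, columns {0,2} is 60·x² + 150·xy − 90·y² = 30·(x + 3·y)(2·x − y), vanishing at (x:y) = (3:-1) and (1:2).
M₁ = 3·S₀ − S₁ = [[21, -63, 0], [-21, 63, 0]] = 21·[1, -1][1, -3, 0]ᵀ and M₂ = S₀ + 2·S₁ = [[14, -42, 28], [21, -63, 42]] = 7·[2, 3][1, -3, 2]ᵀ, so take a₁ = [1, -1], b₁ = [1, -3, 0], a₂ = [2, 3], b₂ = [1, -3, 2].
Each slice is an integer combination of E₁ = a₁b₁ᵀ and E₂ = a₂b₂ᵀ: S₀ = 6·E₁ + E₂, S₁ = −3·E₁ + 3·E₂, S₂ = 3·E₁ − 2·E₂; reading off coefficients, c₁ = [6, -3, 3] and c₂ = [1, 3, -2].
Hence T = [1, -1] ⊗ [1, -3, 0] ⊗ [6, -3, 3] + [2, 3] ⊗ [1, -3, 2] ⊗ [1, 3, -2], so rank(T) ≤ 2.
These bounds meet, so rank(T) = 2.
Check entry T[1,0,1] = 12: (-1)·(1)·(-3) + (3)·(1)·(3) = 12.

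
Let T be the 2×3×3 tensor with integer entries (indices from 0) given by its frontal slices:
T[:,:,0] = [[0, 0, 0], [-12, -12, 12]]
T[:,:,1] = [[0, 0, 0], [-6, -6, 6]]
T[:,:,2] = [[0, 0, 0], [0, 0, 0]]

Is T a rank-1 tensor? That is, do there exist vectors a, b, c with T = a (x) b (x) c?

If T = a (x) b (x) c then every fibre of T is a multiple of the corresponding factor, so read the factors off the fibres through the nonzero entry T[1,0,0] = -12.
The mode-1 fibre T[:,0,0] = [0, -12] gives a = [0, 1] (primitive direction); the mode-2 fibre T[1,:,0] = [-12, -12, 12] gives b = [1, 1, -1]; then c[k] = T[1,0,k] / (a[1]·b[0]) = [-12, -6, 0] / 1 = [-12, -6, 0].
Expanding [0, 1] (x) [1, 1, -1] (x) [-12, -6, 0] reproduces all 18 entries of T, so T = [0, 1] (x) [1, 1, -1] (x) [-12, -6, 0] and rank(T) ≤ 1.
Equivalently every frontal slice T[:,:,k] is c[k] times the rank-1 matrix [0, 1] (x) [1, 1, -1]. So T has rank 1 (it is nonzero).

Yes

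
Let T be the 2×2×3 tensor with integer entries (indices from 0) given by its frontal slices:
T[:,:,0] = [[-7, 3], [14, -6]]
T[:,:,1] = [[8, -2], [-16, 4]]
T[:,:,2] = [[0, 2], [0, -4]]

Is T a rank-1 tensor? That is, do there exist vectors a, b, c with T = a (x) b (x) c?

No

The mode-2 unfolding of T (rows indexed by j, columns by (i,k) = (0,0), (0,1), (0,2), (1,0), (1,1), (1,2)) is [[-7, 8, 0, 14, -16, 0], [3, -2, 2, -6, 4, -4]].
There the 2×2 minor on rows j ∈ {0, 1}, columns (i,k) ∈ {(0,0), (0,1)} is det [[-7, 8], [3, -2]] = -10 ≠ 0, so this unfolding has rank ≥ 2; CP rank is at least every unfolding rank, so rank(T) ≥ 2.
In particular rank(T) ≥ 2 > 1, so T is not rank-1.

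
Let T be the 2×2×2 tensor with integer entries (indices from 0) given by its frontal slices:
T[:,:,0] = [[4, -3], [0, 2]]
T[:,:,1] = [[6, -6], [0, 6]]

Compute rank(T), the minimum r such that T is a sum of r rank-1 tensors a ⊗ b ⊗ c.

Lower bound: the mode-2 unfolding of T (rows indexed by j, columns by (i,k) = (0,0), (0,1), (1,0), (1,1)) is [[4, 6, 0, 0], [-3, -6, 2, 6]].
There the 2×2 minor on rows j ∈ {0, 1}, columns (i,k) ∈ {(0,0), (0,1)} is det [[4, 6], [-3, -6]] = -6 ≠ 0, so this unfolding has rank ≥ 2; CP rank is at least every unfolding rank, so rank(T) ≥ 2. (Flattening ranks never certify an upper bound on CP rank; for that we must actually write T with 2 rank-1 terms.)
Upper bound — finding two terms. Write S_k = T[:,:,k] for the frontal slices: S₀ = [[4, -3], [0, 2]], S₁ = [[6, -6], [0, 6]].
If T = a₁ ⊗ b₁ ⊗ c₁ + a₂ ⊗ b₂ ⊗ c₂ then each S_k = c₁[k]·a₁b₁ᵀ + c₂[k]·a₂b₂ᵀ. S₀ and S₁ are linearly independent, so a₁b₁ᵀ and a₂b₂ᵀ must span the same plane of matrices: they are the rank-1 matrices of the form x·S₀ + y·S₁.
det(x·S₀ + y·S₁) is 8·x² + 36·xy + 36·y² = 4·(x + 3·y)(2·x + 3·y), vanishing at (x:y) = (3:-1) and (3:-2).
M₁ = 3·S₀ − S₁ = [[6, -3], [0, 0]] = 3·(1, 0)(2, -1)ᵀ and M₂ = 3·S₀ − 2·S₁ = [[0, 3], [0, -6]] = 3·(1, -2)(0, 1)ᵀ, so take a₁ = (1, 0), b₁ = (2, -1), a₂ = (1, -2), b₂ = (0, 1).
Each slice is an integer combination of E₁ = a₁b₁ᵀ and E₂ = a₂b₂ᵀ: S₀ = 2·E₁ − E₂, S₁ = 3·E₁ − 3·E₂; reading off coefficients, c₁ = (2, 3) and c₂ = (-1, -3).
Hence T = (1, 0) ⊗ (2, -1) ⊗ (2, 3) + (1, -2) ⊗ (0, 1) ⊗ (-1, -3), so rank(T) ≤ 2.
These bounds meet, so rank(T) = 2.
Check entry T[0,0,1] = 6: (1)·(2)·(3) + (1)·(0)·(-3) = 6.

2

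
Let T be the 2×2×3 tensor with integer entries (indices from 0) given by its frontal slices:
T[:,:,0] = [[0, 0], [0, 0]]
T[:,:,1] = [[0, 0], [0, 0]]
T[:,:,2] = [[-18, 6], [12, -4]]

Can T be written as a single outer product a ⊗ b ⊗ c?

If T = a ⊗ b ⊗ c then every fibre of T is a multiple of the corresponding factor, so read the factors off the fibres through the nonzero entry T[0,0,2] = -18.
The mode-1 fibre T[:,0,2] = [-18, 12] gives a = [3, -2] (primitive direction); the mode-2 fibre T[0,:,2] = [-18, 6] gives b = [3, -1]; then c[k] = T[0,0,k] / (a[0]·b[0]) = [0, 0, -18] / 9 = [0, 0, -2].
Expanding [3, -2] ⊗ [3, -1] ⊗ [0, 0, -2] reproduces all 12 entries of T, so T = [3, -2] ⊗ [3, -1] ⊗ [0, 0, -2] and rank(T) ≤ 1.
Equivalently every frontal slice T[:,:,k] is c[k] times the rank-1 matrix [3, -2] ⊗ [3, -1]. So T has rank 1 (it is nonzero).

Yes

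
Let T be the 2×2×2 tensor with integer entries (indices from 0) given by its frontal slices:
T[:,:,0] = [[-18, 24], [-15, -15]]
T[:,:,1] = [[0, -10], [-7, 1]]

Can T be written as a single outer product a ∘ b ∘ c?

No

The mode-3 unfolding of T (rows indexed by k, columns by (i,j) = (0,0), (0,1), (1,0), (1,1)) is [[-18, 24, -15, -15], [0, -10, -7, 1]].
There the 2×2 minor on rows k ∈ {0, 1}, columns (i,j) ∈ {(0,0), (0,1)} is det [[-18, 24], [0, -10]] = 180 ≠ 0, so this unfolding has rank ≥ 2; CP rank is at least every unfolding rank, so rank(T) ≥ 2.
In particular rank(T) ≥ 2 > 1, so T is not rank-1.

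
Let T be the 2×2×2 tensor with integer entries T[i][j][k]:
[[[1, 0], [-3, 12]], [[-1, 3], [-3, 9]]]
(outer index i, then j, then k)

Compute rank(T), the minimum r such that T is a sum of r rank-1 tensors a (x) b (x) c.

Lower bound: the mode-3 unfolding of T (rows indexed by k, columns by (i,j) = (0,0), (0,1), (1,0), (1,1)) is [[1, -3, -1, -3], [0, 12, 3, 9]].
There the 2×2 minor on rows k ∈ {0, 1}, columns (i,j) ∈ {(0,0), (0,1)} is det [[1, -3], [0, 12]] = 12 ≠ 0, so this unfolding has rank ≥ 2; CP rank is at least every unfolding rank, so rank(T) ≥ 2. (Unfolding ranks only ever bound the CP rank from below — rank(T) can be strictly larger than all of them — so the matching upper bound has to come from an explicit 2-term decomposition.)
Upper bound — finding two terms. Write S_k = T[:,:,k] for the frontal slices: S₀ = [[1, -3], [-1, -3]], S₁ = [[0, 12], [3, 9]].
If T = a₁ (x) b₁ (x) c₁ + a₂ (x) b₂ (x) c₂ then each S_k = c₁[k]·a₁b₁ᵀ + c₂[k]·a₂b₂ᵀ. S₀ and S₁ are linearly independent, so a₁b₁ᵀ and a₂b₂ᵀ must span the same plane of matrices: they are the rank-1 matrices of the form x·S₀ + y·S₁.
det(x·S₀ + y·S₁) is −6·x² + 30·xy − 36·y² = (-6)·(x − 3·y)(x − 2·y), vanishing at (x:y) = (3:1) and (2:1).
M₁ = 3·S₀ + S₁ = [[3, 3], [0, 0]] = 3·[1, 0][1, 1]ᵀ and M₂ = 2·S₀ + S₁ = [[2, 6], [1, 3]] = [2, 1][1, 3]ᵀ, so take a₁ = [1, 0], b₁ = [1, 1], a₂ = [2, 1], b₂ = [1, 3].
Each slice is an integer combination of E₁ = a₁b₁ᵀ and E₂ = a₂b₂ᵀ: S₀ = 3·E₁ − E₂, S₁ = −6·E₁ + 3·E₂; reading off coefficients, c₁ = [3, -6] and c₂ = [-1, 3].
Hence T = [1, 0] (x) [1, 1] (x) [3, -6] + [2, 1] (x) [1, 3] (x) [-1, 3], so rank(T) ≤ 2.
These bounds meet, so rank(T) = 2.
Check entry T[1,1,0] = -3: (0)·(1)·(3) + (1)·(3)·(-1) = -3.

2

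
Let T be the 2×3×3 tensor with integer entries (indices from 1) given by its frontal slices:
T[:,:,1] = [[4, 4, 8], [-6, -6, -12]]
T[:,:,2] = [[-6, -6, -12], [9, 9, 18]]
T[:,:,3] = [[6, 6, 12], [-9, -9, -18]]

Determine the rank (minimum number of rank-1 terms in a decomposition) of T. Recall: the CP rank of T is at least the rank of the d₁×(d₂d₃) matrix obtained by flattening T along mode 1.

1

Lower bound: T ≠ 0 (e.g. T[1,1,1] = 4), so rank(T) ≥ 1.
Upper bound: if T = a ∘ b ∘ c then every fibre of T is a multiple of the corresponding factor, so read the factors off the fibres through the nonzero entry T[1,1,1] = 4.
The mode-1 fibre T[:,1,1] = [4, -6] gives a = [2, -3] (primitive direction); the mode-2 fibre T[1,:,1] = [4, 4, 8] gives b = [1, 1, 2]; then c[k] = T[1,1,k] / (a[1]·b[1]) = [4, -6, 6] / 2 = [2, -3, 3].
Expanding [2, -3] ∘ [1, 1, 2] ∘ [2, -3, 3] reproduces all 18 entries of T, so T = [2, -3] ∘ [1, 1, 2] ∘ [2, -3, 3] and rank(T) ≤ 1.
These bounds meet, so rank(T) = 1.
Check entry T[2,1,3] = -9: (-3)·(1)·(3) = -9.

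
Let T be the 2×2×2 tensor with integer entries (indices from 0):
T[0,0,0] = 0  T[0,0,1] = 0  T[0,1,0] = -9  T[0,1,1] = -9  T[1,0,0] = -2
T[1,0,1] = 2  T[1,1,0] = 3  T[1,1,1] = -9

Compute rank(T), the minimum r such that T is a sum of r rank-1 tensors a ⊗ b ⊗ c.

Lower bound: the mode-1 unfolding of T (rows indexed by i, columns by (j,k) = (0,0), (0,1), (1,0), (1,1)) is [[0, 0, -9, -9], [-2, 2, 3, -9]].
There the 2×2 minor on rows i ∈ {0, 1}, columns (j,k) ∈ {(0,0), (1,0)} is det [[0, -9], [-2, 3]] = -18 ≠ 0, so this unfolding has rank ≥ 2; CP rank is at least every unfolding rank, so rank(T) ≥ 2. (This is only a lower bound: in general the CP rank may exceed every unfolding rank, so we still need to exhibit 2 rank-1 terms summing to T.)
Upper bound — finding two terms. Write S_k = T[:,:,k] for the frontal slices: S₀ = [[0, -9], [-2, 3]], S₁ = [[0, -9], [2, -9]].
If T = a₁ ⊗ b₁ ⊗ c₁ + a₂ ⊗ b₂ ⊗ c₂ then each S_k = c₁[k]·a₁b₁ᵀ + c₂[k]·a₂b₂ᵀ. S₀ and S₁ are linearly independent, so a₁b₁ᵀ and a₂b₂ᵀ must span the same plane of matrices: they are the rank-1 matrices of the form x·S₀ + y·S₁.
det(x·S₀ + y·S₁) is −18·x² + 18·y² = (-18)·(x − y)(x + y), vanishing at (x:y) = (1:1) and (1:-1).
M₁ = S₀ + S₁ = [[0, -18], [0, -6]] = (-6)·[3, 1][0, 1]ᵀ and M₂ = S₀ − S₁ = [[0, 0], [-4, 12]] = (-4)·[0, 1][1, -3]ᵀ, so take a₁ = [3, 1], b₁ = [0, 1], a₂ = [0, 1], b₂ = [1, -3].
Each slice is an integer combination of E₁ = a₁b₁ᵀ and E₂ = a₂b₂ᵀ: S₀ = −3·E₁ − 2·E₂, S₁ = −3·E₁ + 2·E₂; reading off coefficients, c₁ = [-3, -3] and c₂ = [-2, 2].
Hence T = [3, 1] ⊗ [0, 1] ⊗ [-3, -3] + [0, 1] ⊗ [1, -3] ⊗ [-2, 2], so rank(T) ≤ 2.
These bounds meet, so rank(T) = 2.

2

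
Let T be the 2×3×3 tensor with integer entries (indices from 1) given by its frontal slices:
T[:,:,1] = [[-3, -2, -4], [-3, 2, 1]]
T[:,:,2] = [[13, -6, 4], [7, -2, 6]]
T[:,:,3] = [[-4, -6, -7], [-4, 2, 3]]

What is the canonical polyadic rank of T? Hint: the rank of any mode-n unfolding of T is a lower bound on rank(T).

Lower bound: the mode-3 unfolding of T (rows indexed by k, columns by (i,j) = (1,1), (1,2), (1,3), (2,1), (2,2), (2,3)) is [[-3, -2, -4, -3, 2, 1], [13, -6, 4, 7, -2, 6], [-4, -6, -7, -4, 2, 3]].
There the 3×3 minor on rows k ∈ {1, 2, 3}, columns (i,j) ∈ {(1,1), (1,2), (1,3)} is det [[-3, -2, -4], [13, -6, 4], [-4, -6, -7]] = 60 ≠ 0, so this unfolding has rank ≥ 3; CP rank is at least every unfolding rank, so rank(T) ≥ 3. (Unfolding ranks only ever bound the CP rank from below — rank(T) can be strictly larger than all of them — so the matching upper bound has to come from an explicit 3-term decomposition.)
Upper bound: T is a sum of 3 rank-1 terms, T = [1, -1] ⊗ [1, -2, -2] ⊗ [1, 1, 2] + [1, 1] ⊗ [2, -2, 1] ⊗ [0, 2, 1] + [2, 1] ⊗ [2, 0, 1] ⊗ [-1, 2, -2] (one valid choice — decompositions are not unique — normalised so each a, b is primitive with positive first nonzero entry; check it by expanding all entries), so rank(T) ≤ 3.
These bounds meet, so rank(T) = 3.

3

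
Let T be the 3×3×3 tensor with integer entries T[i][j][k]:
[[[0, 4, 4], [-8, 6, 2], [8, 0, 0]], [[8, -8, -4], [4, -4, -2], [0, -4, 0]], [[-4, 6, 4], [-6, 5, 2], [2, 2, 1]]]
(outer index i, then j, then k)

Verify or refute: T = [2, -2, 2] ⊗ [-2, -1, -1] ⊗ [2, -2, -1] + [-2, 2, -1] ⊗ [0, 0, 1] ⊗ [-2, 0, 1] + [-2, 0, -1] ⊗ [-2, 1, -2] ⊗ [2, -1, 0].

Reconstruct entrywise from the claimed factors. For example, T[2,1,0] = -6 and Σₗ aₗ[2]bₗ[1]cₗ[0] = (2)·(-1)·(2) + (-1)·(0)·(-2) + (-1)·(1)·(2) = -6; checking all 27 entries, every one matches. The claim holds.

Yes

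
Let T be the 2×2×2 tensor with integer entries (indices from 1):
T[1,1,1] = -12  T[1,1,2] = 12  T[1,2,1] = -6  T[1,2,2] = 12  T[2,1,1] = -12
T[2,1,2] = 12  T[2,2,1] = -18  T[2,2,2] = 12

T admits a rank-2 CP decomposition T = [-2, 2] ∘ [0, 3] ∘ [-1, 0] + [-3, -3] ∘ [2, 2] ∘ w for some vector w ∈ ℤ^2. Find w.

w = [2, -2]

Subtract the known terms from T to get the rank-1 residual R = [-3, -3] ∘ [2, 2] ∘ w, so R[i,j,k] = a[i]·b[j]·w[k]. Pick indices with nonzero a[1]·b[1] = (-3)·(2) = -6. Only the fibre through (1,1,·) is needed: R[1,1,:] = T[1,1,:] − Σₗ aₗ[1]bₗ[1]cₗ = [-12, 12] − (-2)·(0)·[-1, 0] = [-12, 12]. Then w[k] = R[1,1,k] / -6 for each k, giving w = [-12, 12] / -6 = [2, -2].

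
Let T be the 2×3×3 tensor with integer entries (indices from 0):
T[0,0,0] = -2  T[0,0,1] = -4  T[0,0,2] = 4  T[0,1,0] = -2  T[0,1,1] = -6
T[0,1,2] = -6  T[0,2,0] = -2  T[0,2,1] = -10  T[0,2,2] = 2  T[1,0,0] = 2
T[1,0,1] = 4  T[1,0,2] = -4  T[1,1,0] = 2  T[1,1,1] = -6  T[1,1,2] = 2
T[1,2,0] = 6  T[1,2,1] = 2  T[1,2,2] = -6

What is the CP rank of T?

Lower bound: the mode-2 unfolding of T (rows indexed by j, columns by (i,k) = (0,0), (0,1), (0,2), (1,0), (1,1), (1,2)) is [[-2, -4, 4, 2, 4, -4], [-2, -6, -6, 2, -6, 2], [-2, -10, 2, 6, 2, -6]].
There the 3×3 minor on rows j ∈ {0, 1, 2}, columns (i,k) ∈ {(0,0), (0,1), (0,2)} is det [[-2, -4, 4], [-2, -6, -6], [-2, -10, 2]] = 112 ≠ 0, so this unfolding has rank ≥ 3; CP rank is at least every unfolding rank, so rank(T) ≥ 3. (Unfolding ranks only ever bound the CP rank from below — rank(T) can be strictly larger than all of them — so the matching upper bound has to come from an explicit 3-term decomposition.)
Upper bound: T is a sum of 3 rank-1 terms, T = [1, -1] ⊗ [1, -1, 1] ⊗ [-2, -4, 4] + [1, 0] ⊗ [0, 2, 1] ⊗ [-4, -4, 0] + [1, 1] ⊗ [0, 1, 1] ⊗ [4, -2, -2] (written with every a and b primitive with positive leading entry and the scale carried by c; CP decompositions are not unique, and this one is verified by expanding entrywise), so rank(T) ≤ 3.
These bounds meet, so rank(T) = 3.
Check entry T[0,2,1] = -10: (1)·(1)·(-4) + (1)·(1)·(-4) + (1)·(1)·(-2) = -10.

3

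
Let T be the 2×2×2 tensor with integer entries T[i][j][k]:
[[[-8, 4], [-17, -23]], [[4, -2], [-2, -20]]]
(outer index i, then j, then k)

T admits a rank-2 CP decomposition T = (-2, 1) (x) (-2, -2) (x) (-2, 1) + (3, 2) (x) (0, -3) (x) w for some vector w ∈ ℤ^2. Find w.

Subtract the known terms from T to get the rank-1 residual R = (3, 2) (x) (0, -3) (x) w, so R[i,j,k] = a[i]·b[j]·w[k]. Pick indices with nonzero a[0]·b[1] = (3)·(-3) = -9. Only the fibre through (0,1,·) is needed: R[0,1,:] = T[0,1,:] − Σₗ aₗ[0]bₗ[1]cₗ = [-17, -23] − (-2)·(-2)·(-2, 1) = [-9, -27]. Then w[k] = R[0,1,k] / -9 for each k, giving w = [-9, -27] / -9 = (1, 3).

w = (1, 3)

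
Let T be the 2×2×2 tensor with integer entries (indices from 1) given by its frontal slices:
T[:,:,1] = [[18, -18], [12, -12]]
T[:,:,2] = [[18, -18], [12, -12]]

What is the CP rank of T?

1

Lower bound: T ≠ 0 (e.g. T[1,1,1] = 18), so rank(T) ≥ 1.
Upper bound: if T = a ⊗ b ⊗ c then every fibre of T is a multiple of the corresponding factor, so read the factors off the fibres through the nonzero entry T[1,1,1] = 18.
The mode-1 fibre T[:,1,1] = [18, 12] gives a = [3, 2] (primitive direction); the mode-2 fibre T[1,:,1] = [18, -18] gives b = [1, -1]; then c[k] = T[1,1,k] / (a[1]·b[1]) = [18, 18] / 3 = [6, 6].
Expanding [3, 2] ⊗ [1, -1] ⊗ [6, 6] reproduces all 8 entries of T, so T = [3, 2] ⊗ [1, -1] ⊗ [6, 6] and rank(T) ≤ 1.
These bounds meet, so rank(T) = 1.
Check entry T[1,2,2] = -18: (3)·(-1)·(6) = -18.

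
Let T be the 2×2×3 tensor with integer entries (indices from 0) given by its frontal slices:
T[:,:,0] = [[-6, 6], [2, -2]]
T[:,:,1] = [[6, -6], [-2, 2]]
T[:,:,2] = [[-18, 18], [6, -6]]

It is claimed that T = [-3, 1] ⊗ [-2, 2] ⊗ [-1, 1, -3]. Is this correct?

Reconstruct entrywise from the claimed factors. For example, T[1,0,2] = 6 and Σₗ aₗ[1]bₗ[0]cₗ[2] = (1)·(-2)·(-3) = 6; checking all 12 entries, every one matches. The claim holds.

Yes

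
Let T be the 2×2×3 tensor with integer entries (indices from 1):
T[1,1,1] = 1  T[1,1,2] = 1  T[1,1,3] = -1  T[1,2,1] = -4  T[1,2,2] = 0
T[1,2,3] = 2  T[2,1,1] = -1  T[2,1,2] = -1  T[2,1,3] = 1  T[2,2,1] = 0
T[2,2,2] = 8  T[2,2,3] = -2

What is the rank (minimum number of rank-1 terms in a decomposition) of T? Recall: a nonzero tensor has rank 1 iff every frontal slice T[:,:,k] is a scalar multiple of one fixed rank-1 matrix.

Lower bound: the mode-3 unfolding of T (rows indexed by k, columns by (i,j) = (1,1), (1,2), (2,1), (2,2)) is [[1, -4, -1, 0], [1, 0, -1, 8], [-1, 2, 1, -2]].
There the 3×3 minor on rows k ∈ {1, 2, 3}, columns (i,j) ∈ {(1,1), (1,2), (2,2)} is det [[1, -4, 0], [1, 0, 8], [-1, 2, -2]] = 8 ≠ 0, so this unfolding has rank ≥ 3; CP rank is at least every unfolding rank, so rank(T) ≥ 3. (Flattening ranks never certify an upper bound on CP rank; for that we must actually write T with 3 rank-1 terms.)
Upper bound: T is a sum of 3 rank-1 terms, T = (0, 1) ⊗ (0, 1) ⊗ (0, 4, 0) + (1, -1) ⊗ (1, -2) ⊗ (1, 1, -1) + (1, 1) ⊗ (0, 1) ⊗ (-2, 2, 0) (one valid choice — decompositions are not unique — normalised so each a, b is primitive with positive first nonzero entry; check it by expanding all entries), so rank(T) ≤ 3.
These bounds meet, so rank(T) = 3.
Check entry T[2,2,3] = -2: (1)·(1)·(0) + (-1)·(-2)·(-1) + (1)·(1)·(0) = -2.

3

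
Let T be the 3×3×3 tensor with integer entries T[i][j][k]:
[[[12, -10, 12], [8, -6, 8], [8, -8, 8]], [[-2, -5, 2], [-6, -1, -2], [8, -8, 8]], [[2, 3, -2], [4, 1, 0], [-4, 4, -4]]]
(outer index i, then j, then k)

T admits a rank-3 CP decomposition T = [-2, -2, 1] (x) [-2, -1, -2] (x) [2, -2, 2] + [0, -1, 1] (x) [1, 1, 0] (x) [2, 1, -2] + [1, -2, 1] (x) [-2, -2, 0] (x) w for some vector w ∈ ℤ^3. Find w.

w = [-2, 1, -2]

Subtract the known terms from T to get the rank-1 residual R = [1, -2, 1] (x) [-2, -2, 0] (x) w, so R[i,j,k] = a[i]·b[j]·w[k]. Pick indices with nonzero a[0]·b[0] = (1)·(-2) = -2. Only the fibre through (0,0,·) is needed: R[0,0,:] = T[0,0,:] − Σₗ aₗ[0]bₗ[0]cₗ = [12, -10, 12] − (-2)·(-2)·[2, -2, 2] − (0)·(1)·[2, 1, -2] = [4, -2, 4]. Then w[k] = R[0,0,k] / -2 for each k, giving w = [4, -2, 4] / -2 = [-2, 1, -2].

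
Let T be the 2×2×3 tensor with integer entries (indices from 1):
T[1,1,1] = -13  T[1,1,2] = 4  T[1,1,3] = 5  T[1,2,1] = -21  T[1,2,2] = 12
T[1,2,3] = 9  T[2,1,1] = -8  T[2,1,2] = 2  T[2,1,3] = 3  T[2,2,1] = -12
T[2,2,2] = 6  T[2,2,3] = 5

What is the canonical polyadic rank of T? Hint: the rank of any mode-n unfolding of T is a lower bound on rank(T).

2

Lower bound: the mode-1 unfolding of T (rows indexed by i, columns by (j,k) = (1,1), (1,2), (1,3), (2,1), (2,2), (2,3)) is [[-13, 4, 5, -21, 12, 9], [-8, 2, 3, -12, 6, 5]].
There the 2×2 minor on rows i ∈ {1, 2}, columns (j,k) ∈ {(1,1), (1,2)} is det [[-13, 4], [-8, 2]] = 6 ≠ 0, so this unfolding has rank ≥ 2; CP rank is at least every unfolding rank, so rank(T) ≥ 2. (Flattening ranks never certify an upper bound on CP rank; for that we must actually write T with 2 rank-1 terms.)
Upper bound — finding two terms. Write S_k = T[:,:,k] for the frontal slices: S₁ = [[-13, -21], [-8, -12]], S₂ = [[4, 12], [2, 6]], S₃ = [[5, 9], [3, 5]].
If T = a₁ (x) b₁ (x) c₁ + a₂ (x) b₂ (x) c₂ then each S_k = c₁[k]·a₁b₁ᵀ + c₂[k]·a₂b₂ᵀ. S₁ and S₂ are linearly independent, so a₁b₁ᵀ and a₂b₂ᵀ must span the same plane of matrices: they are the rank-1 matrices of the form x·S₁ + y·S₂.
det(x·S₁ + y·S₂) is −12·x² + 12·xy = (-12)·(x − y)(x), vanishing at (x:y) = (1:1) and (0:1).
M₁ = S₁ + S₂ = [[-9, -9], [-6, -6]] = (-3)·[3, 2][1, 1]ᵀ and M₂ = S₂ = [[4, 12], [2, 6]] = 2·[2, 1][1, 3]ᵀ, so take a₁ = [3, 2], b₁ = [1, 1], a₂ = [2, 1], b₂ = [1, 3].
Each slice is an integer combination of E₁ = a₁b₁ᵀ and E₂ = a₂b₂ᵀ: S₁ = −3·E₁ − 2·E₂, S₂ = 2·E₂, S₃ = E₁ + E₂; reading off coefficients, c₁ = [-3, 0, 1] and c₂ = [-2, 2, 1].
Hence T = [3, 2] (x) [1, 1] (x) [-3, 0, 1] + [2, 1] (x) [1, 3] (x) [-2, 2, 1], so rank(T) ≤ 2.
These bounds meet, so rank(T) = 2.
Check entry T[2,2,1] = -12: (2)·(1)·(-3) + (1)·(3)·(-2) = -12.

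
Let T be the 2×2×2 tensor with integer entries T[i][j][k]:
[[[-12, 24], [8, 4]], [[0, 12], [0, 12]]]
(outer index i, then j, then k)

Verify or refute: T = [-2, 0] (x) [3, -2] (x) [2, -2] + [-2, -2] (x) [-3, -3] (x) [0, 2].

Yes

Reconstruct entrywise from the claimed factors. For example, T[0,0,0] = -12 and Σₗ aₗ[0]bₗ[0]cₗ[0] = (-2)·(3)·(2) + (-2)·(-3)·(0) = -12; checking all 8 entries, every one matches. The claim holds.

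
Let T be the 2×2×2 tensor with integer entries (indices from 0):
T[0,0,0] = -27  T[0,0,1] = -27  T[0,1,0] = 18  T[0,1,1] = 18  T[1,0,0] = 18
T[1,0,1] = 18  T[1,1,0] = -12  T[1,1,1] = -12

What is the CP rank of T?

1

Lower bound: T ≠ 0 (e.g. T[0,0,0] = -27), so rank(T) ≥ 1.
Upper bound: if T = a ⊗ b ⊗ c then every fibre of T is a multiple of the corresponding factor, so read the factors off the fibres through the nonzero entry T[0,0,0] = -27.
The mode-1 fibre T[:,0,0] = [-27, 18] gives a = (3, -2) (primitive direction); the mode-2 fibre T[0,:,0] = [-27, 18] gives b = (3, -2); then c[k] = T[0,0,k] / (a[0]·b[0]) = [-27, -27] / 9 = (-3, -3).
Expanding (3, -2) ⊗ (3, -2) ⊗ (-3, -3) reproduces all 8 entries of T, so T = (3, -2) ⊗ (3, -2) ⊗ (-3, -3) and rank(T) ≤ 1.
These bounds meet, so rank(T) = 1.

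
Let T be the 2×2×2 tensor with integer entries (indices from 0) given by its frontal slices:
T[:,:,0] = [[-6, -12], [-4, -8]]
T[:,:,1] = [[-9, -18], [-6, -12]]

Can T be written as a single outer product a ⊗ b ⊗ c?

If T = a ⊗ b ⊗ c then every fibre of T is a multiple of the corresponding factor, so read the factors off the fibres through the nonzero entry T[0,0,0] = -6.
The mode-1 fibre T[:,0,0] = [-6, -4] gives a = [3, 2] (primitive direction); the mode-2 fibre T[0,:,0] = [-6, -12] gives b = [1, 2]; then c[k] = T[0,0,k] / (a[0]·b[0]) = [-6, -9] / 3 = [-2, -3].
Expanding [3, 2] ⊗ [1, 2] ⊗ [-2, -3] reproduces all 8 entries of T, so T = [3, 2] ⊗ [1, 2] ⊗ [-2, -3] and rank(T) ≤ 1.
Equivalently every frontal slice T[:,:,k] is c[k] times the rank-1 matrix [3, 2] ⊗ [1, 2]. So T has rank 1 (it is nonzero).

Yes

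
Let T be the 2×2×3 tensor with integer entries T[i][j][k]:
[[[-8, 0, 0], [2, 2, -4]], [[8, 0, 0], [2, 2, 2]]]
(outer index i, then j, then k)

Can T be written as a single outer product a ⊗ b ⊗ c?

No

The mode-3 unfolding of T (rows indexed by k, columns by (i,j) = (0,0), (0,1), (1,0), (1,1)) is [[-8, 2, 8, 2], [0, 2, 0, 2], [0, -4, 0, 2]].
There the 3×3 minor on rows k ∈ {0, 1, 2}, columns (i,j) ∈ {(0,0), (0,1), (1,1)} is det [[-8, 2, 2], [0, 2, 2], [0, -4, 2]] = -96 ≠ 0, so this unfolding has rank ≥ 3; CP rank is at least every unfolding rank, so rank(T) ≥ 3.
In particular rank(T) ≥ 3 > 1, so T is not rank-1.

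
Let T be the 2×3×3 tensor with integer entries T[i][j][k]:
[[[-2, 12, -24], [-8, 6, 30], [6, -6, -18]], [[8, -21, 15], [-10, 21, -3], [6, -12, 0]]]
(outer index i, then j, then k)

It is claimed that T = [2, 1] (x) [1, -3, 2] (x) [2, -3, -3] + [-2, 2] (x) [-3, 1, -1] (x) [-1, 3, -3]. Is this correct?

Reconstruct entry (0,1,0) from the claimed factors: Σₗ aₗ[0]bₗ[1]cₗ[0] = (2)·(-3)·(2) + (-2)·(1)·(-1) = -10, but T[0,1,0] = -8. The claim is false.

No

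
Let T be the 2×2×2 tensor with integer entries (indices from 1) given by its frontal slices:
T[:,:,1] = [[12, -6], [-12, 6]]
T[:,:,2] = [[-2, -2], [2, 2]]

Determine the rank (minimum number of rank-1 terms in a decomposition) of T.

2

Lower bound: the mode-3 unfolding of T (rows indexed by k, columns by (i,j) = (1,1), (1,2), (2,1), (2,2)) is [[12, -6, -12, 6], [-2, -2, 2, 2]].
There the 2×2 minor on rows k ∈ {1, 2}, columns (i,j) ∈ {(1,1), (1,2)} is det [[12, -6], [-2, -2]] = -36 ≠ 0, so this unfolding has rank ≥ 2; CP rank is at least every unfolding rank, so rank(T) ≥ 2. (Unfolding ranks only ever bound the CP rank from below — rank(T) can be strictly larger than all of them — so the matching upper bound has to come from an explicit 2-term decomposition.)
Upper bound — finding two terms. Every mode-1 slice of T is a multiple of one matrix: T[i,:,:] = a[i]·M with a = [1, -1] and M = [[12, -2], [-6, -2]] (rows indexed by j, columns by k). So it suffices to write M as a sum of two rank-1 matrices.
Splitting M by its rows (j = 1, 2), M = [1, 0][12, -2]ᵀ + [0, 1][-6, -2]ᵀ.
Hence T = [1, -1] (x) [1, 0] (x) [12, -2] + [1, -1] (x) [0, 1] (x) [-6, -2], so rank(T) ≤ 2.
These bounds meet, so rank(T) = 2.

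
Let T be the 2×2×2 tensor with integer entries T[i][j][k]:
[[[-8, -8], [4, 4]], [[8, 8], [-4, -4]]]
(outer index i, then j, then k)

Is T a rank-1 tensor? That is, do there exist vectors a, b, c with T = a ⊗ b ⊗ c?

Yes

If T = a ⊗ b ⊗ c then every fibre of T is a multiple of the corresponding factor, so read the factors off the fibres through the nonzero entry T[0,0,0] = -8.
The mode-1 fibre T[:,0,0] = [-8, 8] gives a = [1, -1] (primitive direction); the mode-2 fibre T[0,:,0] = [-8, 4] gives b = [2, -1]; then c[k] = T[0,0,k] / (a[0]·b[0]) = [-8, -8] / 2 = [-4, -4].
Expanding [1, -1] ⊗ [2, -1] ⊗ [-4, -4] reproduces all 8 entries of T, so T = [1, -1] ⊗ [2, -1] ⊗ [-4, -4] and rank(T) ≤ 1.
Equivalently every frontal slice T[:,:,k] is c[k] times the rank-1 matrix [1, -1] ⊗ [2, -1]. So T has rank 1 (it is nonzero).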